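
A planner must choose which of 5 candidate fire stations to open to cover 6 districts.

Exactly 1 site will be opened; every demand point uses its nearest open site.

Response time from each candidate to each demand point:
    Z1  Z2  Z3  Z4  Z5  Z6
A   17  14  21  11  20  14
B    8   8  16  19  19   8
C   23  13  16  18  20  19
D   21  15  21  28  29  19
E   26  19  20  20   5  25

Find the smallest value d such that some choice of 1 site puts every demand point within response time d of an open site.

Open {B}.
  Farthest demand point is Z4 at response time 19 (to B); all others are ≤ 19.
With {A} the worst case is 21.
With {C} the worst case is 23.
No size-1 selection achieves below 19.

19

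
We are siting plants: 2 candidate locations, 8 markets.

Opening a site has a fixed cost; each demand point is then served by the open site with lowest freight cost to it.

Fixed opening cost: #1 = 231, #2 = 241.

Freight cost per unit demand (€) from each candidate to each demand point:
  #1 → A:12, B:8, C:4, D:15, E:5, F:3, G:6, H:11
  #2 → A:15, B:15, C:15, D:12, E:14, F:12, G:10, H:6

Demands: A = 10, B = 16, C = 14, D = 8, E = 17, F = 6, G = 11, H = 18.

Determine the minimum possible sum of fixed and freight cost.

Open {#1}: assign each demand point to its cheapest open site.
  A→#1 10×12=120, B→#1 16×8=128, C→#1 14×4=56, D→#1 8×15=120, E→#1 17×5=85, F→#1 6×3=18, G→#1 11×6=66, H→#1 18×11=198
  freight cost 791, fixed 231 → total 1022.
Compare {#1, #2}: freight cost 677 + fixed 472 = 1149.
Compare {#2}: freight cost 1224 + fixed 241 = 1465.

1022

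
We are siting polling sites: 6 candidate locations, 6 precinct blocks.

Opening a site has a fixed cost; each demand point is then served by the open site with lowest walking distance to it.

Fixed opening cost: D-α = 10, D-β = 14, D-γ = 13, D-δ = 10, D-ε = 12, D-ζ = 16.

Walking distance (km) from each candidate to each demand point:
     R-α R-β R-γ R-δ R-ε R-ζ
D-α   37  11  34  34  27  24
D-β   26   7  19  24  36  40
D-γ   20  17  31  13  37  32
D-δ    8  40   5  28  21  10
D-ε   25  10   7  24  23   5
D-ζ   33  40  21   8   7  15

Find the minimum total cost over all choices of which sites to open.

Open {D-δ, D-ε, D-ζ}: assign each demand point to its cheapest open site.
  R-α→D-δ 8, R-β→D-ε 10, R-γ→D-δ 5, R-δ→D-ζ 8, R-ε→D-ζ 7, R-ζ→D-ε 5
  walking distance 43, fixed 38 → total 81.
Compare {D-α, D-δ, D-ζ}: walking distance 49 + fixed 36 = 85.
Compare {D-β, D-δ, D-ζ}: walking distance 45 + fixed 40 = 85.
Compare {D-ε, D-ζ}: walking distance 62 + fixed 28 = 90.
All other subsets cost ≥ 85. Minimum total cost: 81.

81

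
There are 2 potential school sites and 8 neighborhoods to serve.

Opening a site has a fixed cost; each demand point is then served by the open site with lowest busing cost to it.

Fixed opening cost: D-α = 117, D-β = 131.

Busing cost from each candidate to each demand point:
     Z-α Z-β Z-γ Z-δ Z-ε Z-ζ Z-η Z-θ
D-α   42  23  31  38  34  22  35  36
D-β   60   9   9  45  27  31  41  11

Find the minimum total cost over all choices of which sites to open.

364

Open {D-β}: assign each demand point to its cheapest open site.
  Z-α→D-β 60, Z-β→D-β 9, Z-γ→D-β 9, Z-δ→D-β 45, Z-ε→D-β 27, Z-ζ→D-β 31, Z-η→D-β 41, Z-θ→D-β 11
  busing cost 233, fixed 131 → total 364.
Compare {D-α}: busing cost 261 + fixed 117 = 378.
Compare {D-α, D-β}: busing cost 193 + fixed 248 = 441.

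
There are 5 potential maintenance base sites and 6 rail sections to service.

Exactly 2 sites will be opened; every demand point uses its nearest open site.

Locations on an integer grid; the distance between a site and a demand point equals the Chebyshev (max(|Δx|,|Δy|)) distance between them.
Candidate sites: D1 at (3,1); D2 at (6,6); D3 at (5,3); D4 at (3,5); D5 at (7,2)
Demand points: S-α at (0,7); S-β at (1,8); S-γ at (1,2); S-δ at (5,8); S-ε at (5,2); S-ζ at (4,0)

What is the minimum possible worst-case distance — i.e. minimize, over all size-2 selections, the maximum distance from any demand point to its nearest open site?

Open {D1, D4}.
  Farthest demand point is S-α at distance 3 (to D4); all others are ≤ 3.
With {D3, D4} the worst case is 3.
With {D4, D5} the worst case is 3.
No size-2 selection achieves below 3.

3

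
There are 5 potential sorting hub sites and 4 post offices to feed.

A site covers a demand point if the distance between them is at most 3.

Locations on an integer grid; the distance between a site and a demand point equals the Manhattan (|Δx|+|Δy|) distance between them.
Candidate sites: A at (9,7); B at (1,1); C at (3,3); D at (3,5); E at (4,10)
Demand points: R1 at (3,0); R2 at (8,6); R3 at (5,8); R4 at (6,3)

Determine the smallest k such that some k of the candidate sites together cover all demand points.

3

Coverage sets (demand points within 3 of each site):
  A: {R2}
  B: {R1}
  C: {R1, R4}
  D: {}
  E: {R3}
No 2 sites suffice: every size-2 union leaves at least one demand point uncovered.
But {A, C, E} covers everything, so the minimum is 3.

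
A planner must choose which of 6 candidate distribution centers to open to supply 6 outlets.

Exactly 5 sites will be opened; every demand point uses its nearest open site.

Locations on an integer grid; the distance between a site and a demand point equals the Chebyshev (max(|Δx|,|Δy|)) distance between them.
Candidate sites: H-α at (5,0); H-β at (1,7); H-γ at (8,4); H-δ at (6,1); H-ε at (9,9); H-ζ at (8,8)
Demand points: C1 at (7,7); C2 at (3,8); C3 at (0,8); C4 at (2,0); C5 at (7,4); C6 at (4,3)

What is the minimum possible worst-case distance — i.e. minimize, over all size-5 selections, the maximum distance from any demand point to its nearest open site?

Open {H-α, H-β, H-γ, H-δ, H-ε}.
  Farthest demand point is C4 at distance 3 (to H-α); all others are ≤ 3.
With {H-α, H-β, H-γ, H-δ, H-ζ} the worst case is 3.
With {H-α, H-β, H-γ, H-ε, H-ζ} the worst case is 3.
No size-5 selection achieves below 3.

3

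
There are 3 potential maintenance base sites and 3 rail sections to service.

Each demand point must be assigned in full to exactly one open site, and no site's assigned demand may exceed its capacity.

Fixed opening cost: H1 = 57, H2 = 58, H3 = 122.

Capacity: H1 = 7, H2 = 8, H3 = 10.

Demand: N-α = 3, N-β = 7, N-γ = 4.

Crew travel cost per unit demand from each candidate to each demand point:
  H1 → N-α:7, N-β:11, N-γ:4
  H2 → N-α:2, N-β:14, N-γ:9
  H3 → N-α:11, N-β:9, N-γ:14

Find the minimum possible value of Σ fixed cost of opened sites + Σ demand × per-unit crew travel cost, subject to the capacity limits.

Open {H1, H2}; cheapest assignment that respects the capacities:
  H1 (cap 7, load 7): N-β — cost 7×11 = 77
  H2 (cap 8, load 7): N-α, N-γ — cost 3×2 + 4×9 = 42
  Shipping 119, fixed 115 → total 234.
  Any other capacity-feasible assignment to {H1, H2} ships for at least 119.
Compare {H1, H3}: its best feasible assignment gives total 279.
Compare {H2, H3}: its best feasible assignment gives total 285.
Every other set of open sites that can feasibly serve all demand totals ≥ 279 even under its best assignment. Minimum: 234.

234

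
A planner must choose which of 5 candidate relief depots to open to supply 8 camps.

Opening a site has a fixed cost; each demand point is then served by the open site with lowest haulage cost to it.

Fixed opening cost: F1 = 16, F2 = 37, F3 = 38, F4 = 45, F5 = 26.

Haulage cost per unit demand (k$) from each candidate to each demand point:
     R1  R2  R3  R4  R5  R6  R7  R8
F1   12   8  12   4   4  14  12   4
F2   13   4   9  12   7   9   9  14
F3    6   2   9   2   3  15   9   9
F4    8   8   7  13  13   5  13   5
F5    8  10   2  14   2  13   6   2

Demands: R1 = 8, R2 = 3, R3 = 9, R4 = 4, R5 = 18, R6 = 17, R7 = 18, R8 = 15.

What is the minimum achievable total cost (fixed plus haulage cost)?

Open {F3, F4, F5}: assign each demand point to its cheapest open site.
  R1→F3 8×6=48, R2→F3 3×2=6, R3→F5 9×2=18, R4→F3 4×2=8, R5→F5 18×2=36, R6→F4 17×5=85, R7→F5 18×6=108, R8→F5 15×2=30
  haulage cost 339, fixed 109 → total 448.
Compare {F1, F3, F4, F5}: haulage cost 339 + fixed 125 = 464.
Compare {F1, F4, F5}: haulage cost 381 + fixed 87 = 468.
Compare {F2, F3, F4, F5}: haulage cost 339 + fixed 146 = 485.
All other subsets cost ≥ 464. Minimum total cost: 448.

448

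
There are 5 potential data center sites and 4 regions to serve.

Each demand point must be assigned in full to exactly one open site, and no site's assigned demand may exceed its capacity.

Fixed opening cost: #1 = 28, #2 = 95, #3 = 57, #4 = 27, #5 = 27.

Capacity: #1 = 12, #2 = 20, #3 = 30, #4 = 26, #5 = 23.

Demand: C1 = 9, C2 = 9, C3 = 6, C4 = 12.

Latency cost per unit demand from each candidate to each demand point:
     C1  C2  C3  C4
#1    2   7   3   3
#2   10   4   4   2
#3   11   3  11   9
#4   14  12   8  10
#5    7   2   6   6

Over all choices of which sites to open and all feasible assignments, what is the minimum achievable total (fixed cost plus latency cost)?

Open {#1, #2, #5}; cheapest assignment that respects the capacities:
  #1 (cap 12, load 9): C1 — cost 9×2 = 18
  #2 (cap 20, load 18): C3, C4 — cost 6×4 + 12×2 = 48
  #5 (cap 23, load 9): C2 — cost 9×2 = 18
  Shipping 84, fixed 150 → total 234.
  Any other capacity-feasible assignment to {#1, #2, #5} ships for at least 84.
Compare {#1, #4, #5}: its best feasible assignment gives total 238.
Compare {#2, #5}: its best feasible assignment gives total 251.
Every other set of open sites that can feasibly serve all demand totals ≥ 238 even under its best assignment. Minimum: 234.

234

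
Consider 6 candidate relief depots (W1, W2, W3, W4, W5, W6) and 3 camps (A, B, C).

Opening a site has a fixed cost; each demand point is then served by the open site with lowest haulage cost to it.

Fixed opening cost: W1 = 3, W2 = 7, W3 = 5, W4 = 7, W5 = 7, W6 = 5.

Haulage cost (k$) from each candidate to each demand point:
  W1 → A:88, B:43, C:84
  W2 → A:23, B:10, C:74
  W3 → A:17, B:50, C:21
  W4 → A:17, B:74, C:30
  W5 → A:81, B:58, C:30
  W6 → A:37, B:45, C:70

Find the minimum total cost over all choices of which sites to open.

60

Open {W2, W3}: assign each demand point to its cheapest open site.
  A→W3 17, B→W2 10, C→W3 21
  haulage cost 48, fixed 12 → total 60.
Compare {W1, W2, W3}: haulage cost 48 + fixed 15 = 63.
Compare {W2, W3, W6}: haulage cost 48 + fixed 17 = 65.
Compare {W2, W3, W4}: haulage cost 48 + fixed 19 = 67.
All other subsets cost ≥ 63. Minimum total cost: 60.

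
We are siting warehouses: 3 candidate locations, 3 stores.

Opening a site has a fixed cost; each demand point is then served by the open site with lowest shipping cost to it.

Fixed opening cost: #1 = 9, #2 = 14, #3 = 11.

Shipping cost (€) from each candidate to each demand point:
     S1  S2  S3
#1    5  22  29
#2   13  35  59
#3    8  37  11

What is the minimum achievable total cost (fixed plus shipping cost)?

58

Open {#1, #3}: assign each demand point to its cheapest open site.
  S1→#1 5, S2→#1 22, S3→#3 11
  shipping cost 38, fixed 20 → total 58.
Compare {#1}: shipping cost 56 + fixed 9 = 65.
Compare {#3}: shipping cost 56 + fixed 11 = 67.
Compare {#1, #2, #3}: shipping cost 38 + fixed 34 = 72.
All other subsets cost ≥ 65. Minimum total cost: 58.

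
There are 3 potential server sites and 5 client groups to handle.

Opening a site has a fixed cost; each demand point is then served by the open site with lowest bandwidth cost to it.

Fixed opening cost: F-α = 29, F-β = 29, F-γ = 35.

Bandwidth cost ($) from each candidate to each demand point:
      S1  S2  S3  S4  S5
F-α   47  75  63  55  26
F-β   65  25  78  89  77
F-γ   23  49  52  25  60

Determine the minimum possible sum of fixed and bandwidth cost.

239

Open {F-α, F-γ}: assign each demand point to its cheapest open site.
  S1→F-γ 23, S2→F-γ 49, S3→F-γ 52, S4→F-γ 25, S5→F-α 26
  bandwidth cost 175, fixed 64 → total 239.
Compare {F-γ}: bandwidth cost 209 + fixed 35 = 244.
Compare {F-α, F-β, F-γ}: bandwidth cost 151 + fixed 93 = 244.
Compare {F-β, F-γ}: bandwidth cost 185 + fixed 64 = 249.
All other subsets cost ≥ 244. Minimum total cost: 239.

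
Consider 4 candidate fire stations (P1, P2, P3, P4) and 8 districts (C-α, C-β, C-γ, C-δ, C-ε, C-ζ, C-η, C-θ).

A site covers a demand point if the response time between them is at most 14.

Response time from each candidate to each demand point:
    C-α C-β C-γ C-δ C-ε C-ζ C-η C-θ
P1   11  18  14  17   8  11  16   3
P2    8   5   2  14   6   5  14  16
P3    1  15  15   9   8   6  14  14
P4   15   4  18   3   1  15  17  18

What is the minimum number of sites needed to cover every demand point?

2

Coverage sets (demand points within 14 of each site):
  P1: {C-α, C-γ, C-ε, C-ζ, C-θ}
  P2: {C-α, C-β, C-γ, C-δ, C-ε, C-ζ, C-η}
  P3: {C-α, C-δ, C-ε, C-ζ, C-η, C-θ}
  P4: {C-β, C-δ, C-ε}
No single site covers all 8 demand points.
But {P1, P2} covers everything, so the minimum is 2.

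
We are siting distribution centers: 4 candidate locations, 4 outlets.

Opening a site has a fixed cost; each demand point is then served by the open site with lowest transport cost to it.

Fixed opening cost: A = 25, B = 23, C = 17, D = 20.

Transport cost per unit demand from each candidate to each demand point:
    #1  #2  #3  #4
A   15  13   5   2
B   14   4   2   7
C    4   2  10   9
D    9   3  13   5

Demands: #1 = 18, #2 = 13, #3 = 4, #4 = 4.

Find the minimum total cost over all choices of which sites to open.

168

Open {A, C}: assign each demand point to its cheapest open site.
  #1→C 18×4=72, #2→C 13×2=26, #3→A 4×5=20, #4→A 4×2=8
  transport cost 126, fixed 42 → total 168.
Compare {B, C}: transport cost 134 + fixed 40 = 174.
Compare {A, B, C}: transport cost 114 + fixed 65 = 179.
Compare {B, C, D}: transport cost 126 + fixed 60 = 186.
All other subsets cost ≥ 174. Minimum total cost: 168.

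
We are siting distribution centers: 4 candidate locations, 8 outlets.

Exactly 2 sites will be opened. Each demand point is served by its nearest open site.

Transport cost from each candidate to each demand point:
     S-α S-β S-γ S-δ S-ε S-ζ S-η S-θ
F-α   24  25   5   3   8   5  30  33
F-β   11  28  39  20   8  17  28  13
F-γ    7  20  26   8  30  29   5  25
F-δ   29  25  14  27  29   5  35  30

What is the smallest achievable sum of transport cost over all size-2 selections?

Open {F-α, F-γ}.
  S-α→F-γ 7, S-β→F-γ 20, S-γ→F-α 5, S-δ→F-α 3, S-ε→F-α 8, S-ζ→F-α 5, S-η→F-γ 5, S-θ→F-γ 25  ⇒ total 78.
Compare {F-α, F-β}: total 98.
Compare {F-β, F-γ}: total 104.
No size-2 selection does better; minimum is 78.

78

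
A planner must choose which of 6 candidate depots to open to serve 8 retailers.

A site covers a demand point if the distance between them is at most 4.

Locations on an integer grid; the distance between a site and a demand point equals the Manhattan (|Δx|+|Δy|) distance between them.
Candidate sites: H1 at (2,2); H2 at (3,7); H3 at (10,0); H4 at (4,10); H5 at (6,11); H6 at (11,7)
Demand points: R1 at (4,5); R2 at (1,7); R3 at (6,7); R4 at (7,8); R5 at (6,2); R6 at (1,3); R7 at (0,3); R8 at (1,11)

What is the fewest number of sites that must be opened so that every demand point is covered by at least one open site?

Coverage sets (demand points within 4 of each site):
  H1: {R5, R6, R7}
  H2: {R1, R2, R3}
  H3: {}
  H4: {R8}
  H5: {R3, R4}
  H6: {}
No 3 sites suffice: every size-3 union leaves at least one demand point uncovered.
But {H1, H2, H4, H5} covers everything, so the minimum is 4.

4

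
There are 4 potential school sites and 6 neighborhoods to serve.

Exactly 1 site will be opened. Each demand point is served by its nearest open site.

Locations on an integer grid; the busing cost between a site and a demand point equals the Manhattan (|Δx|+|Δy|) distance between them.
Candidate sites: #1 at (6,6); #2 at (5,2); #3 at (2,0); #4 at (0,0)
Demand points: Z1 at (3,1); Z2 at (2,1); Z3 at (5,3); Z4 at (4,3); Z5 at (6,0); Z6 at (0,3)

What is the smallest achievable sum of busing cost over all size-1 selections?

Open {#2}.
  Z1→#2 3, Z2→#2 4, Z3→#2 1, Z4→#2 2, Z5→#2 3, Z6→#2 6  ⇒ total 19.
Compare {#3}: total 23.
Compare {#4}: total 31.
No size-1 selection does better; minimum is 19.

19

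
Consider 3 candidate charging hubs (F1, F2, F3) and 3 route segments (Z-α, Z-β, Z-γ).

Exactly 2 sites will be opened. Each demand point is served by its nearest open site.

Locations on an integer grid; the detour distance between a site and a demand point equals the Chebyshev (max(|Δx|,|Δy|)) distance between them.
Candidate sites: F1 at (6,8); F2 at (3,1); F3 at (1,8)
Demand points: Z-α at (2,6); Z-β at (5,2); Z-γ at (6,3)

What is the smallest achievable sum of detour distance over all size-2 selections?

7

Open {F2, F3}.
  Z-α→F3 2, Z-β→F2 2, Z-γ→F2 3  ⇒ total 7.
Compare {F1, F2}: total 9.
Compare {F1, F3}: total 13.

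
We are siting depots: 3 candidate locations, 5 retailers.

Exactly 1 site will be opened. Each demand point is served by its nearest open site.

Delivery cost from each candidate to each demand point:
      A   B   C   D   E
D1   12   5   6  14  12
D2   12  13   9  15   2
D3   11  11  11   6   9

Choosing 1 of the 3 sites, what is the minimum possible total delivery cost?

48

Open {D3}.
  A→D3 11, B→D3 11, C→D3 11, D→D3 6, E→D3 9  ⇒ total 48.
Compare {D1}: total 49.
Compare {D2}: total 51.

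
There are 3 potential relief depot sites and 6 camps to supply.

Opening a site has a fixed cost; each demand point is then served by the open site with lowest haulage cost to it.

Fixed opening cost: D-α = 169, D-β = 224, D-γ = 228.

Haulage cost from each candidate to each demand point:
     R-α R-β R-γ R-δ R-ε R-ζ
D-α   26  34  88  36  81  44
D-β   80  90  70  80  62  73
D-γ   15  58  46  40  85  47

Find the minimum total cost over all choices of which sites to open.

478

Open {D-α}: assign each demand point to its cheapest open site.
  R-α→D-α 26, R-β→D-α 34, R-γ→D-α 88, R-δ→D-α 36, R-ε→D-α 81, R-ζ→D-α 44
  haulage cost 309, fixed 169 → total 478.
Compare {D-γ}: haulage cost 291 + fixed 228 = 519.
Compare {D-α, D-γ}: haulage cost 256 + fixed 397 = 653.
Compare {D-α, D-β}: haulage cost 272 + fixed 393 = 665.
All other subsets cost ≥ 519. Minimum total cost: 478.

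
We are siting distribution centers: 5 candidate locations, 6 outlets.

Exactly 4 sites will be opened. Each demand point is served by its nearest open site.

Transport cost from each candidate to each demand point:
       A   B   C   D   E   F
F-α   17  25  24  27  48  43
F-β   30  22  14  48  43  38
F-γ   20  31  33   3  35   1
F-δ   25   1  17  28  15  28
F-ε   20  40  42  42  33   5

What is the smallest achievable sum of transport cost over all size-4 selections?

51

Open {F-α, F-β, F-γ, F-δ}.
  A→F-α 17, B→F-δ 1, C→F-β 14, D→F-γ 3, E→F-δ 15, F→F-γ 1  ⇒ total 51.
Compare {F-α, F-γ, F-δ, F-ε}: total 54.
Compare {F-β, F-γ, F-δ, F-ε}: total 54.
No size-4 selection does better; minimum is 51.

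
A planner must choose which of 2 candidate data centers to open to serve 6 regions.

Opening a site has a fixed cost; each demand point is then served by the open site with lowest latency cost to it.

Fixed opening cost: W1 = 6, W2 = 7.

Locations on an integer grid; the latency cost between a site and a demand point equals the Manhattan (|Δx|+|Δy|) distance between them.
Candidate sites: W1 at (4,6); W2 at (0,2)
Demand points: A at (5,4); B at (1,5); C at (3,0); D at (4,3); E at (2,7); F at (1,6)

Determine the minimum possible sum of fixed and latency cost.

Open {W1}: assign each demand point to its cheapest open site.
  A→W1 3, B→W1 4, C→W1 7, D→W1 3, E→W1 3, F→W1 3
  latency cost 23, fixed 6 → total 29.
Compare {W1, W2}: latency cost 21 + fixed 13 = 34.
Compare {W2}: latency cost 33 + fixed 7 = 40.

29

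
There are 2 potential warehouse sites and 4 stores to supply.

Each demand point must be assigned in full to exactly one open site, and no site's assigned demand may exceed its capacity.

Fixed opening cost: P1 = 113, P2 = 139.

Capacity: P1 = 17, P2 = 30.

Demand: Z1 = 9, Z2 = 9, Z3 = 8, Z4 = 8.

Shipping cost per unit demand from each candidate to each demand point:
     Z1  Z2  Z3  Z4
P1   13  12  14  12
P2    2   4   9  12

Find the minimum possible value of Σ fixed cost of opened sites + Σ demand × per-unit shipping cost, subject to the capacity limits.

Open {P1, P2}; cheapest assignment that respects the capacities:
  P1 (cap 17, load 8): Z4 — cost 8×12 = 96
  P2 (cap 30, load 26): Z1, Z2, Z3 — cost 9×2 + 9×4 + 8×9 = 126
  Shipping 222, fixed 252 → total 474.
  Any other capacity-feasible assignment to {P1, P2} ships for at least 222.
Total demand is 34 and no other set of sites has combined capacity ≥ 34, so {P1, P2} is the only feasible choice of open sites. Minimum: 474.

474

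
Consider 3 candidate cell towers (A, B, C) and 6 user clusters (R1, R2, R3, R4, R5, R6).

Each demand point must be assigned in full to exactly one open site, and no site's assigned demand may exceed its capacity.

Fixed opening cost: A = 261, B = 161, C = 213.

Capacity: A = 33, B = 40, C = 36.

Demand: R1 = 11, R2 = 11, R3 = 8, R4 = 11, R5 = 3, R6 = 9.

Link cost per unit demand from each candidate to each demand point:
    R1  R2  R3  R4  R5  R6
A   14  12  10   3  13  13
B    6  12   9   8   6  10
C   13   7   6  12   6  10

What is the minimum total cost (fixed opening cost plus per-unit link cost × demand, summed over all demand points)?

761

Open {B, C}; cheapest assignment that respects the capacities:
  B (cap 40, load 34): R1, R4, R5, R6 — cost 11×6 + 11×8 + 3×6 + 9×10 = 262
  C (cap 36, load 19): R2, R3 — cost 11×7 + 8×6 = 125
  Shipping 387, fixed 374 → total 761.
  Any other capacity-feasible assignment to {B, C} ships for at least 387.
Compare {A, B}: its best feasible assignment gives total 833.
Compare {A, C}: its best feasible assignment gives total 894.
Every other set of open sites that can feasibly serve all demand totals ≥ 833 even under its best assignment. Minimum: 761.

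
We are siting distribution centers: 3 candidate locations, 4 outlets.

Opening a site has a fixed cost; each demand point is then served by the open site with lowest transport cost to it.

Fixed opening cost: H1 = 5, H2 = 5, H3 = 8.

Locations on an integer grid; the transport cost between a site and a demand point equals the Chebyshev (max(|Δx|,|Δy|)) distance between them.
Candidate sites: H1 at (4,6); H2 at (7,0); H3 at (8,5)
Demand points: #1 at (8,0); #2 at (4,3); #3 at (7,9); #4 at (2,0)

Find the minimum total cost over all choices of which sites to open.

22

Open {H1, H2}: assign each demand point to its cheapest open site.
  #1→H2 1, #2→H1 3, #3→H1 3, #4→H2 5
  transport cost 12, fixed 10 → total 22.
Compare {H1}: transport cost 18 + fixed 5 = 23.
Compare {H2}: transport cost 18 + fixed 5 = 23.
Compare {H2, H3}: transport cost 13 + fixed 13 = 26.
All other subsets cost ≥ 23. Minimum total cost: 22.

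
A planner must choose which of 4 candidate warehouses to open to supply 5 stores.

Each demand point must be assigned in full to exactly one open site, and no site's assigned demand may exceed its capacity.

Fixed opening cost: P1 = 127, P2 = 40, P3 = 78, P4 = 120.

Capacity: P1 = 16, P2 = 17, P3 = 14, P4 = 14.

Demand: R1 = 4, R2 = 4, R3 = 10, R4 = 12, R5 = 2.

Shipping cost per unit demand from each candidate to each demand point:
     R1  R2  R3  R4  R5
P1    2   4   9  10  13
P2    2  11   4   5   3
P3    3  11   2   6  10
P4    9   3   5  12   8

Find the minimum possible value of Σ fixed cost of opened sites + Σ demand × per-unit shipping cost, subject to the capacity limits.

348

Open {P2, P3, P4}; cheapest assignment that respects the capacities:
  P2 (cap 17, load 14): R4, R5 — cost 12×5 + 2×3 = 66
  P3 (cap 14, load 14): R1, R3 — cost 4×3 + 10×2 = 32
  P4 (cap 14, load 4): R2 — cost 4×3 = 12
  Shipping 110, fixed 238 → total 348.
  Any other capacity-feasible assignment to {P2, P3, P4} ships for at least 110.
Compare {P1, P2, P3}: its best feasible assignment gives total 355.
Compare {P1, P2}: its best feasible assignment gives total 357.
Every other set of open sites that can feasibly serve all demand totals ≥ 355 even under its best assignment. Minimum: 348.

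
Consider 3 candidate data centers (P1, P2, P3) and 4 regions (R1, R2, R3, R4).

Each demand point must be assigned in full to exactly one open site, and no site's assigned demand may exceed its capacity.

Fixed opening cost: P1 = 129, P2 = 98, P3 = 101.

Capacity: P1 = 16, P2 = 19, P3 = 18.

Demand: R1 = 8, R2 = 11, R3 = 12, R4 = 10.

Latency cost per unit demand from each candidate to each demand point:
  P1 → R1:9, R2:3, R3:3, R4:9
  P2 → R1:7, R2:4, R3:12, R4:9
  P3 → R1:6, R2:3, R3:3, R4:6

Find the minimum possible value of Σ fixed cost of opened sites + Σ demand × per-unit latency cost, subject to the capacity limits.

516

Open {P1, P2, P3}; cheapest assignment that respects the capacities:
  P1 (cap 16, load 12): R3 — cost 12×3 = 36
  P2 (cap 19, load 11): R2 — cost 11×4 = 44
  P3 (cap 18, load 18): R1, R4 — cost 8×6 + 10×6 = 108
  Shipping 188, fixed 328 → total 516.
  Any other capacity-feasible assignment to {P1, P2, P3} ships for at least 188.
Total demand is 41 and no other set of sites has combined capacity ≥ 41, so {P1, P2, P3} is the only feasible choice of open sites. Minimum: 516.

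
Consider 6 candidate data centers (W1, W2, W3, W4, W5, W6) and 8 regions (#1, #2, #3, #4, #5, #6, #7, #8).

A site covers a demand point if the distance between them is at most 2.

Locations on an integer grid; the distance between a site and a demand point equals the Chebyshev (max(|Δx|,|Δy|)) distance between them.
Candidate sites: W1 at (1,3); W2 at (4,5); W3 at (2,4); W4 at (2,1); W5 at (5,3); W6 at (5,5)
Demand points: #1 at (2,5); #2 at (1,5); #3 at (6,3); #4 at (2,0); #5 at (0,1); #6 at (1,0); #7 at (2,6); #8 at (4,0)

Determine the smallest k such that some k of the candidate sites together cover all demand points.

Coverage sets (demand points within 2 of each site):
  W1: {#1, #2, #5}
  W2: {#1, #3, #7}
  W3: {#1, #2, #7}
  W4: {#4, #5, #6, #8}
  W5: {#3}
  W6: {#3}
No 2 sites suffice: every size-2 union leaves at least one demand point uncovered.
But {W1, W2, W4} covers everything, so the minimum is 3.

3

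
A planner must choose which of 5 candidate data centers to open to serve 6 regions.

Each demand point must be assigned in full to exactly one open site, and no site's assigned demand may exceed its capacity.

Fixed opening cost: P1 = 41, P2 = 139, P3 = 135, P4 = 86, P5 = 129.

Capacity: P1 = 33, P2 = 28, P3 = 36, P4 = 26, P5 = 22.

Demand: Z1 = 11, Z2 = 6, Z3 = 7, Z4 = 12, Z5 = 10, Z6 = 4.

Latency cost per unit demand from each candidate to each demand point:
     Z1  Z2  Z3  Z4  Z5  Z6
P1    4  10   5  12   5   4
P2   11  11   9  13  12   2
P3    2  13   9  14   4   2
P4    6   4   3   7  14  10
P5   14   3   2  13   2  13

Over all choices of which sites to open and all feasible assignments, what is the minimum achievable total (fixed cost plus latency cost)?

366

Open {P1, P4}; cheapest assignment that respects the capacities:
  P1 (cap 33, load 25): Z1, Z5, Z6 — cost 11×4 + 10×5 + 4×4 = 110
  P4 (cap 26, load 25): Z2, Z3, Z4 — cost 6×4 + 7×3 + 12×7 = 129
  Shipping 239, fixed 127 → total 366.
  Any other capacity-feasible assignment to {P1, P4} ships for at least 239.
Compare {P3, P4}: its best feasible assignment gives total 420.
Compare {P1, P4, P5}: its best feasible assignment gives total 458.
Every other set of open sites that can feasibly serve all demand totals ≥ 420 even under its best assignment. Minimum: 366.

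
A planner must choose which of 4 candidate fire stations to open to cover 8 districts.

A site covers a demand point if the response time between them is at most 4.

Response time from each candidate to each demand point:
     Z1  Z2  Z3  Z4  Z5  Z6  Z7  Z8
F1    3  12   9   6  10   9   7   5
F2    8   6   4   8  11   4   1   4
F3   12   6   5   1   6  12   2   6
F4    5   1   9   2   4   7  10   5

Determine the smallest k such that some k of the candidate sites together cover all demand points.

Coverage sets (demand points within 4 of each site):
  F1: {Z1}
  F2: {Z3, Z6, Z7, Z8}
  F3: {Z4, Z7}
  F4: {Z2, Z4, Z5}
No 2 sites suffice: every size-2 union leaves at least one demand point uncovered.
But {F1, F2, F4} covers everything, so the minimum is 3.

3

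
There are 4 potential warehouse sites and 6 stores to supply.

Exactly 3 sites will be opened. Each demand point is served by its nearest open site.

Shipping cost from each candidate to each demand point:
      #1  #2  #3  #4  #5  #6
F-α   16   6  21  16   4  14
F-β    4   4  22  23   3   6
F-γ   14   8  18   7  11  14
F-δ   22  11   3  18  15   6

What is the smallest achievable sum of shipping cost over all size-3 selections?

Open {F-β, F-γ, F-δ}.
  #1→F-β 4, #2→F-β 4, #3→F-δ 3, #4→F-γ 7, #5→F-β 3, #6→F-β 6  ⇒ total 27.
Compare {F-α, F-β, F-δ}: total 36.
Compare {F-α, F-γ, F-δ}: total 40.
No size-3 selection does better; minimum is 27.

27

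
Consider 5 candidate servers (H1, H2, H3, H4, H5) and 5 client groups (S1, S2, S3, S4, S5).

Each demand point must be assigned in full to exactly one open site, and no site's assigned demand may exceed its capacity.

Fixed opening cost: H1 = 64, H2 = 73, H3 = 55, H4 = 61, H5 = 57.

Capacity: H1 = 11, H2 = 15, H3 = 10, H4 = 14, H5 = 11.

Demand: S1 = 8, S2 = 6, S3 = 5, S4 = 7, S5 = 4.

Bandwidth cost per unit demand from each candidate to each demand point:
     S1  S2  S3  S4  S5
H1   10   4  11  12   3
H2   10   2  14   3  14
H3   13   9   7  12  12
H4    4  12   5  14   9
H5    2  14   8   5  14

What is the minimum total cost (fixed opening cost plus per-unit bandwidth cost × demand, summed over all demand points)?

Open {H1, H2, H4}; cheapest assignment that respects the capacities:
  H1 (cap 11, load 4): S5 — cost 4×3 = 12
  H2 (cap 15, load 13): S2, S4 — cost 6×2 + 7×3 = 33
  H4 (cap 14, load 13): S1, S3 — cost 8×4 + 5×5 = 57
  Shipping 102, fixed 198 → total 300.
  Any other capacity-feasible assignment to {H1, H2, H4} ships for at least 102.
Compare {H2, H4, H5}: its best feasible assignment gives total 301.
Compare {H1, H2, H5}: its best feasible assignment gives total 310.
Every other set of open sites that can feasibly serve all demand totals ≥ 301 even under its best assignment. Minimum: 300.

300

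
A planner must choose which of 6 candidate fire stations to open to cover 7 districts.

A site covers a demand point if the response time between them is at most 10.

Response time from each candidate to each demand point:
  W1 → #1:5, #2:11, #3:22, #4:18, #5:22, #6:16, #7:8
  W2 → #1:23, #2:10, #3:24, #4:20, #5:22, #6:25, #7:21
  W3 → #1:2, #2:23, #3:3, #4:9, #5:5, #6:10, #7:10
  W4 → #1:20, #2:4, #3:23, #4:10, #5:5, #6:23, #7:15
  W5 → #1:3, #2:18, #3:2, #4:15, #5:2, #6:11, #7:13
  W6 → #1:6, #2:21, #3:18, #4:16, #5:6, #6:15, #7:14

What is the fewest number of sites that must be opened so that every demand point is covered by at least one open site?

Coverage sets (demand points within 10 of each site):
  W1: {#1, #7}
  W2: {#2}
  W3: {#1, #3, #4, #5, #6, #7}
  W4: {#2, #4, #5}
  W5: {#1, #3, #5}
  W6: {#1, #5}
No single site covers all 7 demand points.
But {W2, W3} covers everything, so the minimum is 2.

2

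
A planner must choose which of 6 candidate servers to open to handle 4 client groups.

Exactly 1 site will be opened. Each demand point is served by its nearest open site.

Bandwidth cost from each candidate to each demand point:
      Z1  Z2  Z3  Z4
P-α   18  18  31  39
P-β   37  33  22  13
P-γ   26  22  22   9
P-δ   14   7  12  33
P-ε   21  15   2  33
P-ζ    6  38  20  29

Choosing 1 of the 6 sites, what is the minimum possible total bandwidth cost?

66

Open {P-δ}.
  Z1→P-δ 14, Z2→P-δ 7, Z3→P-δ 12, Z4→P-δ 33  ⇒ total 66.
Compare {P-ε}: total 71.
Compare {P-γ}: total 79.
No size-1 selection does better; minimum is 66.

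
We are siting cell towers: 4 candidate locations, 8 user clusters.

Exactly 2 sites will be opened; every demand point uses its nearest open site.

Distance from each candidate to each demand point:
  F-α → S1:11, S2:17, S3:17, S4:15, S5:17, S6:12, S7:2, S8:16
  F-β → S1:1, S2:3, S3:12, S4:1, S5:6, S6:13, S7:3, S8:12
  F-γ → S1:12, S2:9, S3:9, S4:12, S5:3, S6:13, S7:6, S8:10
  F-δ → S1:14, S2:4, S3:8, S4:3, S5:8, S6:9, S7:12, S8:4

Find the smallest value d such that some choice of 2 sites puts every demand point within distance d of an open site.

Open {F-β, F-δ}.
  Farthest demand point is S6 at distance 9 (to F-δ); all others are ≤ 9.
With {F-α, F-δ} the worst case is 11.
With {F-α, F-β} the worst case is 12.
No size-2 selection achieves below 9.

9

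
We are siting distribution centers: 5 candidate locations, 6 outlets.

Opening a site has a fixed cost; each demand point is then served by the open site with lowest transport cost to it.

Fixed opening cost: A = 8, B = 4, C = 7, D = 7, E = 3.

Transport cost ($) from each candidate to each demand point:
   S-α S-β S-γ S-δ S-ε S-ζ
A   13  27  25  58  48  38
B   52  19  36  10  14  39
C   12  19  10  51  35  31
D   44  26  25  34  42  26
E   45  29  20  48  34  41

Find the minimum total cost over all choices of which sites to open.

107

Open {B, C}: assign each demand point to its cheapest open site.
  S-α→C 12, S-β→B 19, S-γ→C 10, S-δ→B 10, S-ε→B 14, S-ζ→C 31
  transport cost 96, fixed 11 → total 107.
Compare {B, C, D}: transport cost 91 + fixed 18 = 109.
Compare {B, C, E}: transport cost 96 + fixed 14 = 110.
Compare {B, C, D, E}: transport cost 91 + fixed 21 = 112.
All other subsets cost ≥ 109. Minimum total cost: 107.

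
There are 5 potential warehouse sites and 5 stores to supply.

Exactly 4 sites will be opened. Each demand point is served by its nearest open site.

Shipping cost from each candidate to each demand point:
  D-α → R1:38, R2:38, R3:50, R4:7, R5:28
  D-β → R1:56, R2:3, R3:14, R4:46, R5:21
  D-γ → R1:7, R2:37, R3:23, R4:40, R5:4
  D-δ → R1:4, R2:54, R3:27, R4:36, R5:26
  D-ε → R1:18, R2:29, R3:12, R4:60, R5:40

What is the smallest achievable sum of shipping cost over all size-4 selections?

32

Open {D-α, D-β, D-γ, D-δ}.
  R1→D-δ 4, R2→D-β 3, R3→D-β 14, R4→D-α 7, R5→D-γ 4  ⇒ total 32.
Compare {D-α, D-β, D-γ, D-ε}: total 33.
Compare {D-α, D-β, D-δ, D-ε}: total 47.
No size-4 selection does better; minimum is 32.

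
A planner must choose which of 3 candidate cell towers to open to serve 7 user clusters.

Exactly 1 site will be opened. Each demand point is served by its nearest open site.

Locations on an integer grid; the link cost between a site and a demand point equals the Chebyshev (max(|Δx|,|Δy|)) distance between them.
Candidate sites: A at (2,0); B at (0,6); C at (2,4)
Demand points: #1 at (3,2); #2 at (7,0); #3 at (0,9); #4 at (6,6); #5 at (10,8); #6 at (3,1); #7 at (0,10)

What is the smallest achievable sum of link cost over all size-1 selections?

33

Open {C}.
  #1→C 2, #2→C 5, #3→C 5, #4→C 4, #5→C 8, #6→C 3, #7→C 6  ⇒ total 33.
Compare {B}: total 39.
Compare {A}: total 41.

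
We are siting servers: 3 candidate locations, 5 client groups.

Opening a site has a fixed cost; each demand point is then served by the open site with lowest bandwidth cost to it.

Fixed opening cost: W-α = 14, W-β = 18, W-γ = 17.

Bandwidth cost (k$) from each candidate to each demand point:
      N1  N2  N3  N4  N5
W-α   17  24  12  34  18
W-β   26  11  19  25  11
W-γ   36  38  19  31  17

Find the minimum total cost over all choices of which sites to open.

Open {W-α, W-β}: assign each demand point to its cheapest open site.
  N1→W-α 17, N2→W-β 11, N3→W-α 12, N4→W-β 25, N5→W-β 11
  bandwidth cost 76, fixed 32 → total 108.
Compare {W-β}: bandwidth cost 92 + fixed 18 = 110.
Compare {W-α}: bandwidth cost 105 + fixed 14 = 119.
Compare {W-α, W-β, W-γ}: bandwidth cost 76 + fixed 49 = 125.
All other subsets cost ≥ 110. Minimum total cost: 108.

108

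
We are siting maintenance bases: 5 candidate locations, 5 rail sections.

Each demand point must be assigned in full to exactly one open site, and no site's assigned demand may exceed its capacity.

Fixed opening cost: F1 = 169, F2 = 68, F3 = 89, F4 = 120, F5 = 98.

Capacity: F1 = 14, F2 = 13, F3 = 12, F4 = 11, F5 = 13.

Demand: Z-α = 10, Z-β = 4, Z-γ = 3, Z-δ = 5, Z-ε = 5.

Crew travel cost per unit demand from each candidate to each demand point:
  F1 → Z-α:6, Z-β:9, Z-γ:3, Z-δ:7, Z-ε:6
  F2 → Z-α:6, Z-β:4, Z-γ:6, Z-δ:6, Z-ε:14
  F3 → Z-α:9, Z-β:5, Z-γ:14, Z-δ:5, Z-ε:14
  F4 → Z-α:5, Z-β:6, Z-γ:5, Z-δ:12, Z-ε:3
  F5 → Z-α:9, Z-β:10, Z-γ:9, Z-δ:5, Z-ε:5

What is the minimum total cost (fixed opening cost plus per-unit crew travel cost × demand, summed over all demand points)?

403

Open {F2, F3, F5}; cheapest assignment that respects the capacities:
  F2 (cap 13, load 13): Z-α, Z-γ — cost 10×6 + 3×6 = 78
  F3 (cap 12, load 9): Z-β, Z-δ — cost 4×5 + 5×5 = 45
  F5 (cap 13, load 5): Z-ε — cost 5×5 = 25
  Shipping 148, fixed 255 → total 403.
  Any other capacity-feasible assignment to {F2, F3, F5} ships for at least 148.
Compare {F2, F3, F4}: its best feasible assignment gives total 412.
Compare {F1, F2}: its best feasible assignment gives total 416.
Every other set of open sites that can feasibly serve all demand totals ≥ 412 even under its best assignment. Minimum: 403.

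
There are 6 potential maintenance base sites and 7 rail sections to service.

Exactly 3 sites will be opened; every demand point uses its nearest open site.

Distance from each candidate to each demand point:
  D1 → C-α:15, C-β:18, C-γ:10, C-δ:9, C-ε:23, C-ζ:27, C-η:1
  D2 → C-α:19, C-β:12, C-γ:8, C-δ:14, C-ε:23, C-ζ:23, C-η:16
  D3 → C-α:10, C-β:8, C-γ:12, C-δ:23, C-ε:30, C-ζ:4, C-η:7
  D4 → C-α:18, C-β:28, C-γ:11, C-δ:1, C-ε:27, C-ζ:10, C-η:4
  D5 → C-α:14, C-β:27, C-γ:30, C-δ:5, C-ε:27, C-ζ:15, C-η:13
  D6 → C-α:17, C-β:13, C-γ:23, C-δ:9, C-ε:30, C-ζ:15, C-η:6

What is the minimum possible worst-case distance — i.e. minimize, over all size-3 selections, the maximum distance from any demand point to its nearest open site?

Open {D1, D2, D3}.
  Farthest demand point is C-ε at distance 23 (to D1); all others are ≤ 23.
With {D1, D2, D4} the worst case is 23.
With {D1, D2, D5} the worst case is 23.
No size-3 selection achieves below 23.

23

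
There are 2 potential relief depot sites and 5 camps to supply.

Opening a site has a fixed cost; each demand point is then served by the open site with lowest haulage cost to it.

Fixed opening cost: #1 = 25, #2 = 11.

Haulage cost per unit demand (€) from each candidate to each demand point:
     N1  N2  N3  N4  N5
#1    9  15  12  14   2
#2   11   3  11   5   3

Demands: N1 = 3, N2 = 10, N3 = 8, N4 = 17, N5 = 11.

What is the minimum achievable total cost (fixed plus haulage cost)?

280

Open {#2}: assign each demand point to its cheapest open site.
  N1→#2 3×11=33, N2→#2 10×3=30, N3→#2 8×11=88, N4→#2 17×5=85, N5→#2 11×3=33
  haulage cost 269, fixed 11 → total 280.
Compare {#1, #2}: haulage cost 252 + fixed 36 = 288.
Compare {#1}: haulage cost 533 + fixed 25 = 558.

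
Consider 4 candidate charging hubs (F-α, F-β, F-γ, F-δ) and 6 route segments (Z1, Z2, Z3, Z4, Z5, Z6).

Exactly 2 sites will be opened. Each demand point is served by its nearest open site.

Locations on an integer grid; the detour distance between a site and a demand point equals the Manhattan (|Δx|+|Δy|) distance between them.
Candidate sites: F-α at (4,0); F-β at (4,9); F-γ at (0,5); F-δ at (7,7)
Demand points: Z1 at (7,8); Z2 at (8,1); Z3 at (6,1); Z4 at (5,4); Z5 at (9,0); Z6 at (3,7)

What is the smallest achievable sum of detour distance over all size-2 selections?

Open {F-α, F-δ}.
  Z1→F-δ 1, Z2→F-α 5, Z3→F-α 3, Z4→F-α 5, Z5→F-α 5, Z6→F-δ 4  ⇒ total 23.
Compare {F-α, F-β}: total 25.
Compare {F-β, F-δ}: total 32.
No size-2 selection does better; minimum is 23.

23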